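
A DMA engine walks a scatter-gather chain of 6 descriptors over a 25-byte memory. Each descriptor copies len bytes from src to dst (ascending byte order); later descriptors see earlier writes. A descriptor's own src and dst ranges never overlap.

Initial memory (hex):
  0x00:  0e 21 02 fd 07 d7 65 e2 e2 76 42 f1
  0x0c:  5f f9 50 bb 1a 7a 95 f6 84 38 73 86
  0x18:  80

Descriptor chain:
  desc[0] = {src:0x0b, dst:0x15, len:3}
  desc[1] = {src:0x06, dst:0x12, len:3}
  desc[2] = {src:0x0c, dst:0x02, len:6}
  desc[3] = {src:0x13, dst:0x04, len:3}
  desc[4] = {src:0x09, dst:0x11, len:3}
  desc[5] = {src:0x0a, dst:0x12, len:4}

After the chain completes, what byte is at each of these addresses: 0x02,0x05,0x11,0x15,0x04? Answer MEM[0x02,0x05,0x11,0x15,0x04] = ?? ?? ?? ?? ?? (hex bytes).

MEM[0x02,0x05,0x11,0x15,0x04] = 5f e2 76 f9 e2

  after D0: wrote 3B at 0x15 = f15ff9
  after D1: wrote 3B at 0x12 = 65e2e2
  after D2: wrote 6B at 0x02 = 5ff950bb1a7a
  after D3: wrote 3B at 0x04 = e2e2f1
  after D4: wrote 3B at 0x11 = 7642f1
  after D5: wrote 4B at 0x12 = 42f15ff9
query mem[0x02]=0x5f, mem[0x05]=0xe2, mem[0x11]=0x76, mem[0x15]=0xf9, mem[0x04]=0xe2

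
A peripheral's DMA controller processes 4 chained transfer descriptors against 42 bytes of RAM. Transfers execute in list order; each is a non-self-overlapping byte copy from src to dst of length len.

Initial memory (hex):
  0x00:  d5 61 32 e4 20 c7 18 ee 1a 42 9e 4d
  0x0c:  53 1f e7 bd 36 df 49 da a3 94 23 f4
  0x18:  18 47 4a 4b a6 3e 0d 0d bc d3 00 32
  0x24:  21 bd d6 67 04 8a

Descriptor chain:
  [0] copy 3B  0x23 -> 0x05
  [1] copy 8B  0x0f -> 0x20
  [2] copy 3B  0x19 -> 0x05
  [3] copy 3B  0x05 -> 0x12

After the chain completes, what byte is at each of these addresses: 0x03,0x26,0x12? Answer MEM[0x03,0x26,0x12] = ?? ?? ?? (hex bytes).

  after D0: wrote 3B at 0x05 = 3221bd
  after D1: wrote 8B at 0x20 = bd36df49daa39423
  after D2: wrote 3B at 0x05 = 474a4b
  after D3: wrote 3B at 0x12 = 474a4b
query mem[0x03]=0xe4, mem[0x26]=0x94, mem[0x12]=0x47

MEM[0x03,0x26,0x12] = e4 94 47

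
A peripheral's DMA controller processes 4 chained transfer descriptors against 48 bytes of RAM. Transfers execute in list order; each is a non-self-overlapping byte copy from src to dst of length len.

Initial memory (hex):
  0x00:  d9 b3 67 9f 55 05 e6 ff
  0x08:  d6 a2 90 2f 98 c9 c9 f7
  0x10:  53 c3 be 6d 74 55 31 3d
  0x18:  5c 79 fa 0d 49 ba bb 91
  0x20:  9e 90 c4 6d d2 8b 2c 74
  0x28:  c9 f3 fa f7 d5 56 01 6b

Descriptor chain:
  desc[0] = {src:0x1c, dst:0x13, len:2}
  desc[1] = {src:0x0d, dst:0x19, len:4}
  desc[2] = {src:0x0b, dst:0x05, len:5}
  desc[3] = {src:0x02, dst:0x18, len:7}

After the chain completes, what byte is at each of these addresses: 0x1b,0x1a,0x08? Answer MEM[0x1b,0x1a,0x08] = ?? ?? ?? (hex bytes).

MEM[0x1b,0x1a,0x08] = 2f 55 c9

[0] 0x1c->0x13 len=2 : 49 ba
[1] 0x0d->0x19 len=4 : c9 c9 f7 53
[2] 0x0b->0x05 len=5 : 2f 98 c9 c9 f7
[3] 0x02->0x18 len=7 : 67 9f 55 2f 98 c9 c9
query mem[0x1b]=0x2f, mem[0x1a]=0x55, mem[0x08]=0xc9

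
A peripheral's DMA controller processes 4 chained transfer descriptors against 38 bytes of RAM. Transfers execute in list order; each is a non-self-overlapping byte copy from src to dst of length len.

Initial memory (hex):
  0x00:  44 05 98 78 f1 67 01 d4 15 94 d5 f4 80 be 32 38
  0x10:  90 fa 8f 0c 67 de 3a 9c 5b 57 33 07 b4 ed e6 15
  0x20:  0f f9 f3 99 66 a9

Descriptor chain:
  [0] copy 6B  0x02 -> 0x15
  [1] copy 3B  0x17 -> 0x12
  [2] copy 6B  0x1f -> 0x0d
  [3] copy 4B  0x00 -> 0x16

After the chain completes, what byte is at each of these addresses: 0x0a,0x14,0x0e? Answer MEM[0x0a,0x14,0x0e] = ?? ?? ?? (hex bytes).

MEM[0x0a,0x14,0x0e] = d5 01 0f

#0 dst[0x15+6] := {0x98,0x78,0xf1,0x67,0x01,0xd4}
#1 dst[0x12+3] := {0xf1,0x67,0x01}
#2 dst[0x0d+6] := {0x15,0x0f,0xf9,0xf3,0x99,0x66}
#3 dst[0x16+4] := {0x44,0x05,0x98,0x78}
query mem[0x0a]=0xd5, mem[0x14]=0x01, mem[0x0e]=0x0f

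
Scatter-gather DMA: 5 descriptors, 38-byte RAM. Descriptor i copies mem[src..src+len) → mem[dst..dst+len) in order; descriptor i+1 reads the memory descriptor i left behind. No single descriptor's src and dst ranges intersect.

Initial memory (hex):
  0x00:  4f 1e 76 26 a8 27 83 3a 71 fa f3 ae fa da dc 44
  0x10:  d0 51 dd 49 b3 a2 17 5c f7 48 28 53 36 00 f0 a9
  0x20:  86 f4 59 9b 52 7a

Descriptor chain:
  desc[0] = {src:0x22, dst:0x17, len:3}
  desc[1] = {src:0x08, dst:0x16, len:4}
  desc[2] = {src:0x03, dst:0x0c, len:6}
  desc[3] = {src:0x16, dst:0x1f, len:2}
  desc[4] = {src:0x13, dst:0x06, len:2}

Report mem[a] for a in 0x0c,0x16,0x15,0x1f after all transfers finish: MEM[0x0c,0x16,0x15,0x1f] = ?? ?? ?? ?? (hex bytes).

MEM[0x0c,0x16,0x15,0x1f] = 26 71 a2 71

D0: mem[0x17..0x19] <- [59 9b 52]
D1: mem[0x16..0x19] <- [71 fa f3 ae]
D2: mem[0x0c..0x11] <- [26 a8 27 83 3a 71]
D3: mem[0x1f..0x20] <- [71 fa]
D4: mem[0x06..0x07] <- [49 b3]
query mem[0x0c]=0x26, mem[0x16]=0x71, mem[0x15]=0xa2, mem[0x1f]=0x71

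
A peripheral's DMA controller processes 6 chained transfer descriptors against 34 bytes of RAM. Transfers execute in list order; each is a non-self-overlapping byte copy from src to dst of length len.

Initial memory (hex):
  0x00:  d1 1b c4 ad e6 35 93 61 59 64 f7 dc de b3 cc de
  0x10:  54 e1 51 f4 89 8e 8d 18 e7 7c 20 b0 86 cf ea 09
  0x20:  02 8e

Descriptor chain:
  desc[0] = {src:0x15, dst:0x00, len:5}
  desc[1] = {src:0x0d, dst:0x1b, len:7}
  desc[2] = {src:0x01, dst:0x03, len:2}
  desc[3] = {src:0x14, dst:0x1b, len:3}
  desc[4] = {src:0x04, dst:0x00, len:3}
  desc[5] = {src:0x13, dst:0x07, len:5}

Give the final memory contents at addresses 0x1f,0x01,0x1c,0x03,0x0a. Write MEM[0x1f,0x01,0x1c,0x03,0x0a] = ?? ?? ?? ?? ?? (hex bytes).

MEM[0x1f,0x01,0x1c,0x03,0x0a] = e1 35 8e 8d 8d

D0: mem[0x00..0x04] <- [8e 8d 18 e7 7c]
D1: mem[0x1b..0x21] <- [b3 cc de 54 e1 51 f4]
D2: mem[0x03..0x04] <- [8d 18]
D3: mem[0x1b..0x1d] <- [89 8e 8d]
D4: mem[0x00..0x02] <- [18 35 93]
D5: mem[0x07..0x0b] <- [f4 89 8e 8d 18]
query mem[0x1f]=0xe1, mem[0x01]=0x35, mem[0x1c]=0x8e, mem[0x03]=0x8d, mem[0x0a]=0x8d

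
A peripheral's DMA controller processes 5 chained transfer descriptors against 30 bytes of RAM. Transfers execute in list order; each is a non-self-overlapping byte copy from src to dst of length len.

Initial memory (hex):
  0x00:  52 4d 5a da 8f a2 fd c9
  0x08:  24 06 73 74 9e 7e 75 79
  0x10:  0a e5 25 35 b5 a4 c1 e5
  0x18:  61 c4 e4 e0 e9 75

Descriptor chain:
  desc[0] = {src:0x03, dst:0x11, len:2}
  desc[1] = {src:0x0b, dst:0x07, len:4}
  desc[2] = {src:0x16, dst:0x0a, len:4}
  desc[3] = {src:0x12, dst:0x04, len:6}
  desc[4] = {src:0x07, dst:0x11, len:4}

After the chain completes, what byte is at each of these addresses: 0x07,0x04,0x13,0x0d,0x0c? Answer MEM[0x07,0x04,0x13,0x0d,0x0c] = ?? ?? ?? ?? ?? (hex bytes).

D0: mem[0x11..0x12] <- [da 8f]
D1: mem[0x07..0x0a] <- [74 9e 7e 75]
D2: mem[0x0a..0x0d] <- [c1 e5 61 c4]
D3: mem[0x04..0x09] <- [8f 35 b5 a4 c1 e5]
D4: mem[0x11..0x14] <- [a4 c1 e5 c1]
query mem[0x07]=0xa4, mem[0x04]=0x8f, mem[0x13]=0xe5, mem[0x0d]=0xc4, mem[0x0c]=0x61

MEM[0x07,0x04,0x13,0x0d,0x0c] = a4 8f e5 c4 61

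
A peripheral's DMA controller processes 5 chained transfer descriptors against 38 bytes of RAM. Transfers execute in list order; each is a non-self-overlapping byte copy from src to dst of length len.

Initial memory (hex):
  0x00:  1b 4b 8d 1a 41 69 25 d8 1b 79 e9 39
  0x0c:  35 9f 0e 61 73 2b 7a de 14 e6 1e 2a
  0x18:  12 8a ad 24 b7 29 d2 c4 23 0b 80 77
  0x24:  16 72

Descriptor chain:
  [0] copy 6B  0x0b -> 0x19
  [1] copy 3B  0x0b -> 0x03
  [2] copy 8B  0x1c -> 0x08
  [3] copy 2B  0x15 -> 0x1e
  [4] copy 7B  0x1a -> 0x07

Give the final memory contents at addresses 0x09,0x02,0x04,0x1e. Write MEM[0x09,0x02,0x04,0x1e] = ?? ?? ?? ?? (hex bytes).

MEM[0x09,0x02,0x04,0x1e] = 0e 8d 35 e6

  after D0: wrote 6B at 0x19 = 39359f0e6173
  after D1: wrote 3B at 0x03 = 39359f
  after D2: wrote 8B at 0x08 = 0e6173c4230b8077
  after D3: wrote 2B at 0x1e = e61e
  after D4: wrote 7B at 0x07 = 359f0e61e61e23
query mem[0x09]=0x0e, mem[0x02]=0x8d, mem[0x04]=0x35, mem[0x1e]=0xe6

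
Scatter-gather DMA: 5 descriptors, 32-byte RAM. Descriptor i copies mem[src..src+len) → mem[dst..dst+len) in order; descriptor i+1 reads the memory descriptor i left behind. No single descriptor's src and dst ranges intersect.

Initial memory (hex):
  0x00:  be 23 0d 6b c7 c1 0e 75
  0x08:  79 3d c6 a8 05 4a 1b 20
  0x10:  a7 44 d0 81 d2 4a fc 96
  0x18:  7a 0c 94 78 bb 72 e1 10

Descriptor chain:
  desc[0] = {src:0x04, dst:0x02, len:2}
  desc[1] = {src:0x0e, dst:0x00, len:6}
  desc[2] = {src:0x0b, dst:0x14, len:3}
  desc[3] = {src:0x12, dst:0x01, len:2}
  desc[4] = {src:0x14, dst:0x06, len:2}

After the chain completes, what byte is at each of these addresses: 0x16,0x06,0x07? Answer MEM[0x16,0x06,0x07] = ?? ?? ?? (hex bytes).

MEM[0x16,0x06,0x07] = 4a a8 05

  after D0: wrote 2B at 0x02 = c7c1
  after D1: wrote 6B at 0x00 = 1b20a744d081
  after D2: wrote 3B at 0x14 = a8054a
  after D3: wrote 2B at 0x01 = d081
  after D4: wrote 2B at 0x06 = a805
query mem[0x16]=0x4a, mem[0x06]=0xa8, mem[0x07]=0x05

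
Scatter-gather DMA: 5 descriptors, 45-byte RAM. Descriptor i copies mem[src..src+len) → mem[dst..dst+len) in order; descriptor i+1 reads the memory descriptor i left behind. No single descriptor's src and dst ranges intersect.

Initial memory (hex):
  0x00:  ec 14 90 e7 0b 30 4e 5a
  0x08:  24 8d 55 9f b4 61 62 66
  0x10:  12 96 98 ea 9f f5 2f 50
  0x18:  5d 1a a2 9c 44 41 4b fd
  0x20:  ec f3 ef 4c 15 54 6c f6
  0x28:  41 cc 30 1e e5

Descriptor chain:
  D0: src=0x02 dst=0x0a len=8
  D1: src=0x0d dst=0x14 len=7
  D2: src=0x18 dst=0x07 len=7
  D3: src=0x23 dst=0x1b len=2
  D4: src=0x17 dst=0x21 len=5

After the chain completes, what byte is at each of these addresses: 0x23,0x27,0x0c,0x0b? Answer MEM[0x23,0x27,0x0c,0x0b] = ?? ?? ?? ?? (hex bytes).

MEM[0x23,0x27,0x0c,0x0b] = 98 f6 41 44

[0] 0x02->0x0a len=8 : 90 e7 0b 30 4e 5a 24 8d
[1] 0x0d->0x14 len=7 : 30 4e 5a 24 8d 98 ea
[2] 0x18->0x07 len=7 : 8d 98 ea 9c 44 41 4b
[3] 0x23->0x1b len=2 : 4c 15
[4] 0x17->0x21 len=5 : 24 8d 98 ea 4c
query mem[0x23]=0x98, mem[0x27]=0xf6, mem[0x0c]=0x41, mem[0x0b]=0x44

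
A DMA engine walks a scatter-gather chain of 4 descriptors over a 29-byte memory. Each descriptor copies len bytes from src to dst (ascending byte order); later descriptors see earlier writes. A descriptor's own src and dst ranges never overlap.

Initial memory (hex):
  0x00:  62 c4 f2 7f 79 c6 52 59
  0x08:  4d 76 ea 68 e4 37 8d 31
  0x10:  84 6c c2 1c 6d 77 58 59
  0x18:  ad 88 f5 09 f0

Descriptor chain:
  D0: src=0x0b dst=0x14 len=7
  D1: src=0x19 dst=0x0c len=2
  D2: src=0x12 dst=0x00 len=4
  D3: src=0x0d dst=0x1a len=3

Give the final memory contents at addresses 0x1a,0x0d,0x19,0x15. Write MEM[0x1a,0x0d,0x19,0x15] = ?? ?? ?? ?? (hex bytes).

MEM[0x1a,0x0d,0x19,0x15] = 6c 6c 84 e4

  after D0: wrote 7B at 0x14 = 68e4378d31846c
  after D1: wrote 2B at 0x0c = 846c
  after D2: wrote 4B at 0x00 = c21c68e4
  after D3: wrote 3B at 0x1a = 6c8d31
query mem[0x1a]=0x6c, mem[0x0d]=0x6c, mem[0x19]=0x84, mem[0x15]=0xe4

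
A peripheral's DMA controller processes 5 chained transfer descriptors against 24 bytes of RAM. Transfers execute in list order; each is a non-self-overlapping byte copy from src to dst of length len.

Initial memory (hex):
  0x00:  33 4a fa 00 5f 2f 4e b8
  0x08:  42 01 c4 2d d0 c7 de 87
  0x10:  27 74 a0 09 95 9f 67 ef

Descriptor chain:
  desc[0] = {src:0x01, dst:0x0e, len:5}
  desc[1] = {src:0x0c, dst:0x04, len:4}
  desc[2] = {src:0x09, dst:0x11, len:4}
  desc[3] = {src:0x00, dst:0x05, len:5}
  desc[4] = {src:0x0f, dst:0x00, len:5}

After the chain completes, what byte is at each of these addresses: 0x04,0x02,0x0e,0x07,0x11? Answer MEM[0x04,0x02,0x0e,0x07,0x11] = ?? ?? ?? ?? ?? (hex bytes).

D0: mem[0x0e..0x12] <- [4a fa 00 5f 2f]
D1: mem[0x04..0x07] <- [d0 c7 4a fa]
D2: mem[0x11..0x14] <- [01 c4 2d d0]
D3: mem[0x05..0x09] <- [33 4a fa 00 d0]
D4: mem[0x00..0x04] <- [fa 00 01 c4 2d]
query mem[0x04]=0x2d, mem[0x02]=0x01, mem[0x0e]=0x4a, mem[0x07]=0xfa, mem[0x11]=0x01

MEM[0x04,0x02,0x0e,0x07,0x11] = 2d 01 4a fa 01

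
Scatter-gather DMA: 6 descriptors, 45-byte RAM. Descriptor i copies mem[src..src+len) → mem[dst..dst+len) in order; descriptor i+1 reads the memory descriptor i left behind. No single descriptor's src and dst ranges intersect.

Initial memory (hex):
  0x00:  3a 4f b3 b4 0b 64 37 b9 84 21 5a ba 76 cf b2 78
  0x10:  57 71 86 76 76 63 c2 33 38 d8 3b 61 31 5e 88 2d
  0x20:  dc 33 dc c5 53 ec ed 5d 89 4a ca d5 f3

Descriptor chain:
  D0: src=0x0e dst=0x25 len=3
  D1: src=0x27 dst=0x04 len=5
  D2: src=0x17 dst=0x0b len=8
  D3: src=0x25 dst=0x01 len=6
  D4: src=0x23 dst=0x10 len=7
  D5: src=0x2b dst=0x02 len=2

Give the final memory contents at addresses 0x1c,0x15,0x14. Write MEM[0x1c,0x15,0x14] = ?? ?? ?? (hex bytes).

MEM[0x1c,0x15,0x14] = 31 89 57

D0: mem[0x25..0x27] <- [b2 78 57]
D1: mem[0x04..0x08] <- [57 89 4a ca d5]
D2: mem[0x0b..0x12] <- [33 38 d8 3b 61 31 5e 88]
D3: mem[0x01..0x06] <- [b2 78 57 89 4a ca]
D4: mem[0x10..0x16] <- [c5 53 b2 78 57 89 4a]
D5: mem[0x02..0x03] <- [d5 f3]
query mem[0x1c]=0x31, mem[0x15]=0x89, mem[0x14]=0x57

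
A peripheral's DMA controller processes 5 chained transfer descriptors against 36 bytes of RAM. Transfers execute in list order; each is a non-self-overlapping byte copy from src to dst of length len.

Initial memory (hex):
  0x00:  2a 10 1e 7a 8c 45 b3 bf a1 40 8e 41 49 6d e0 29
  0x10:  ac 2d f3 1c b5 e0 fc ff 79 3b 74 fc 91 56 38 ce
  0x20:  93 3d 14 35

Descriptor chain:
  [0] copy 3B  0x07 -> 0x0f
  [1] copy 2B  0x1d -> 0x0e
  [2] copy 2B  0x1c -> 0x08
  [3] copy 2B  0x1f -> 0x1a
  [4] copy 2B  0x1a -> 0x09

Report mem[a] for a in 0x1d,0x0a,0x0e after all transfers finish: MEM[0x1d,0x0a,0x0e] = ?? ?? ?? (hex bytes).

MEM[0x1d,0x0a,0x0e] = 56 93 56

[0] 0x07->0x0f len=3 : bf a1 40
[1] 0x1d->0x0e len=2 : 56 38
[2] 0x1c->0x08 len=2 : 91 56
[3] 0x1f->0x1a len=2 : ce 93
[4] 0x1a->0x09 len=2 : ce 93
query mem[0x1d]=0x56, mem[0x0a]=0x93, mem[0x0e]=0x56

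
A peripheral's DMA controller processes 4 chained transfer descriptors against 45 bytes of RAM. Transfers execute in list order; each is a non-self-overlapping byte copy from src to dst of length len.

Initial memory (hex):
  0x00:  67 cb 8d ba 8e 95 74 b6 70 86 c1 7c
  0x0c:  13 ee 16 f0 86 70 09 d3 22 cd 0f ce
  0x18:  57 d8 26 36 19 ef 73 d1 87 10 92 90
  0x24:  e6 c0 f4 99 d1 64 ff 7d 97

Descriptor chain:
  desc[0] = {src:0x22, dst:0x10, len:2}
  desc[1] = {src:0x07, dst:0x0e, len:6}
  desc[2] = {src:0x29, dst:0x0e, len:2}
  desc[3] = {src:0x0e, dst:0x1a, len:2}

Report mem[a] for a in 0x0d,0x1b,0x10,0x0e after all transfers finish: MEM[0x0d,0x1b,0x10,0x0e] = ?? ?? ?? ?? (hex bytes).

MEM[0x0d,0x1b,0x10,0x0e] = ee ff 86 64

[0] 0x22->0x10 len=2 : 92 90
[1] 0x07->0x0e len=6 : b6 70 86 c1 7c 13
[2] 0x29->0x0e len=2 : 64 ff
[3] 0x0e->0x1a len=2 : 64 ff
query mem[0x0d]=0xee, mem[0x1b]=0xff, mem[0x10]=0x86, mem[0x0e]=0x64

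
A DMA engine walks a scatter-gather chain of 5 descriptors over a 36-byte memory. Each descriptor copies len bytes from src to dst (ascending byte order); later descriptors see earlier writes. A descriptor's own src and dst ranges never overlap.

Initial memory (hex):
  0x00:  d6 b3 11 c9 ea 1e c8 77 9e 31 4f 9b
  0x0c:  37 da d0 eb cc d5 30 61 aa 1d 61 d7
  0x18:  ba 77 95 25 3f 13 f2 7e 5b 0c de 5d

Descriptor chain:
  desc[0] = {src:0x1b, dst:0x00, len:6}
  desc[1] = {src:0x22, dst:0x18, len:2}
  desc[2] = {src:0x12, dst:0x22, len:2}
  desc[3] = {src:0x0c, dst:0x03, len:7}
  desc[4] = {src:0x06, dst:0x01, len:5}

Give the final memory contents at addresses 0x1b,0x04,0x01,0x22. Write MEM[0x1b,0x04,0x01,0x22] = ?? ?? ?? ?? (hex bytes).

D0: mem[0x00..0x05] <- [25 3f 13 f2 7e 5b]
D1: mem[0x18..0x19] <- [de 5d]
D2: mem[0x22..0x23] <- [30 61]
D3: mem[0x03..0x09] <- [37 da d0 eb cc d5 30]
D4: mem[0x01..0x05] <- [eb cc d5 30 4f]
query mem[0x1b]=0x25, mem[0x04]=0x30, mem[0x01]=0xeb, mem[0x22]=0x30

MEM[0x1b,0x04,0x01,0x22] = 25 30 eb 30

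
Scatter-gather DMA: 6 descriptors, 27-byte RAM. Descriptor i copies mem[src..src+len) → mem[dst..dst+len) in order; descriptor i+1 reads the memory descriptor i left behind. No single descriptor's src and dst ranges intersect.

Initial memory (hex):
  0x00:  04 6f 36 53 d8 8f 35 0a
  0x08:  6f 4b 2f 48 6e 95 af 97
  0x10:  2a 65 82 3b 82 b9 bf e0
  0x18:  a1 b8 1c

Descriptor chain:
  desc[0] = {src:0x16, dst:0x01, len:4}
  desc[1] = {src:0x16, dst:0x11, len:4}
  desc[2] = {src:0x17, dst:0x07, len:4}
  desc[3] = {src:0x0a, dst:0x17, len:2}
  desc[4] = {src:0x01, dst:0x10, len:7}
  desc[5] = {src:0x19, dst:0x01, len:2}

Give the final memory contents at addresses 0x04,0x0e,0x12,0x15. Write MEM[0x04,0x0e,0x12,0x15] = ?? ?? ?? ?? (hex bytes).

MEM[0x04,0x0e,0x12,0x15] = b8 af a1 35

[0] 0x16->0x01 len=4 : bf e0 a1 b8
[1] 0x16->0x11 len=4 : bf e0 a1 b8
[2] 0x17->0x07 len=4 : e0 a1 b8 1c
[3] 0x0a->0x17 len=2 : 1c 48
[4] 0x01->0x10 len=7 : bf e0 a1 b8 8f 35 e0
[5] 0x19->0x01 len=2 : b8 1c
query mem[0x04]=0xb8, mem[0x0e]=0xaf, mem[0x12]=0xa1, mem[0x15]=0x35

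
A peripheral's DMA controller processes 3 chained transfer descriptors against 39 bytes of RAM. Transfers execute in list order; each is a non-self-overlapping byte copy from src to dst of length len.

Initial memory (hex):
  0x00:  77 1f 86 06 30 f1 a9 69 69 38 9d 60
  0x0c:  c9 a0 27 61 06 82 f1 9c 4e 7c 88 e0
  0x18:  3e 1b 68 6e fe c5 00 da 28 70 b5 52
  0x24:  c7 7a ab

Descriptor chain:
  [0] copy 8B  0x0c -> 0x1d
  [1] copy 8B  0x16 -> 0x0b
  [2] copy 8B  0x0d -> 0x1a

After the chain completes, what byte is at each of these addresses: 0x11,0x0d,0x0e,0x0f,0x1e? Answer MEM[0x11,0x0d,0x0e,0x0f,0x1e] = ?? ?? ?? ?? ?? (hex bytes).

MEM[0x11,0x0d,0x0e,0x0f,0x1e] = fe 3e 1b 68 fe

#0 dst[0x1d+8] := {0xc9,0xa0,0x27,0x61,0x06,0x82,0xf1,0x9c}
#1 dst[0x0b+8] := {0x88,0xe0,0x3e,0x1b,0x68,0x6e,0xfe,0xc9}
#2 dst[0x1a+8] := {0x3e,0x1b,0x68,0x6e,0xfe,0xc9,0x9c,0x4e}
query mem[0x11]=0xfe, mem[0x0d]=0x3e, mem[0x0e]=0x1b, mem[0x0f]=0x68, mem[0x1e]=0xfe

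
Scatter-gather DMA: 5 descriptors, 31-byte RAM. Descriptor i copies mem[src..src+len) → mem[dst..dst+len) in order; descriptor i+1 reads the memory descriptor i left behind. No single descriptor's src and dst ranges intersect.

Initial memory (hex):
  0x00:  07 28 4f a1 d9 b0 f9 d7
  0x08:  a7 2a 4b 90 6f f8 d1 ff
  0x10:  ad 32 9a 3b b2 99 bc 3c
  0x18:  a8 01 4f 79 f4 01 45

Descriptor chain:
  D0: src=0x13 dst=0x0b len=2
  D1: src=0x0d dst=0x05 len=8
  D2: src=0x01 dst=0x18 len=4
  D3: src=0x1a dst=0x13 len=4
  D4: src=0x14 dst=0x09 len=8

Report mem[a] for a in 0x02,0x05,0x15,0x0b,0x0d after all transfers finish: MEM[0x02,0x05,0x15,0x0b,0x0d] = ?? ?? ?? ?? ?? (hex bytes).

MEM[0x02,0x05,0x15,0x0b,0x0d] = 4f f8 f4 01 28

D0: mem[0x0b..0x0c] <- [3b b2]
D1: mem[0x05..0x0c] <- [f8 d1 ff ad 32 9a 3b b2]
D2: mem[0x18..0x1b] <- [28 4f a1 d9]
D3: mem[0x13..0x16] <- [a1 d9 f4 01]
D4: mem[0x09..0x10] <- [d9 f4 01 3c 28 4f a1 d9]
query mem[0x02]=0x4f, mem[0x05]=0xf8, mem[0x15]=0xf4, mem[0x0b]=0x01, mem[0x0d]=0x28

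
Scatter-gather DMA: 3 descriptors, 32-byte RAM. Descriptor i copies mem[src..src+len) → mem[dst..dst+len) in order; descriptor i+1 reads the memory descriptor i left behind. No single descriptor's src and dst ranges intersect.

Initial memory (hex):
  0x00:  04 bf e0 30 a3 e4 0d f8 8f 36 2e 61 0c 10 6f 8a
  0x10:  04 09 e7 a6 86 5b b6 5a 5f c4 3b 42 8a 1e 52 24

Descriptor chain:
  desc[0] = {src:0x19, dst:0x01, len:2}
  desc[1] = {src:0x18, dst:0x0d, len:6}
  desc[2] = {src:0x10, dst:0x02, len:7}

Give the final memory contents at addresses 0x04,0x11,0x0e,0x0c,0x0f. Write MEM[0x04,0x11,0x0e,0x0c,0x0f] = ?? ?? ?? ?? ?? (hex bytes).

MEM[0x04,0x11,0x0e,0x0c,0x0f] = 1e 8a c4 0c 3b

  after D0: wrote 2B at 0x01 = c43b
  after D1: wrote 6B at 0x0d = 5fc43b428a1e
  after D2: wrote 7B at 0x02 = 428a1ea6865bb6
query mem[0x04]=0x1e, mem[0x11]=0x8a, mem[0x0e]=0xc4, mem[0x0c]=0x0c, mem[0x0f]=0x3b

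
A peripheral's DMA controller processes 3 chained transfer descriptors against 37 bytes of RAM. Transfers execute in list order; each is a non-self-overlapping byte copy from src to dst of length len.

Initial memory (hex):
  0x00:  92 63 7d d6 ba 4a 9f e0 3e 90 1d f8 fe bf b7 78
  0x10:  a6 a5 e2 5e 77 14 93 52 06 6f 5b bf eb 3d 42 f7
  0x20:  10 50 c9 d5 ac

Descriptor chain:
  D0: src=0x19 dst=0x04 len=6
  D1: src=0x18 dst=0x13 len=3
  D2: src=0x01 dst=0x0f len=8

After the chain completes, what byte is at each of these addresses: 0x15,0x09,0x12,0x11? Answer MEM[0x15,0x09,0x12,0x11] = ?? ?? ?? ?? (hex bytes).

MEM[0x15,0x09,0x12,0x11] = eb 42 6f d6

  after D0: wrote 6B at 0x04 = 6f5bbfeb3d42
  after D1: wrote 3B at 0x13 = 066f5b
  after D2: wrote 8B at 0x0f = 637dd66f5bbfeb3d
query mem[0x15]=0xeb, mem[0x09]=0x42, mem[0x12]=0x6f, mem[0x11]=0xd6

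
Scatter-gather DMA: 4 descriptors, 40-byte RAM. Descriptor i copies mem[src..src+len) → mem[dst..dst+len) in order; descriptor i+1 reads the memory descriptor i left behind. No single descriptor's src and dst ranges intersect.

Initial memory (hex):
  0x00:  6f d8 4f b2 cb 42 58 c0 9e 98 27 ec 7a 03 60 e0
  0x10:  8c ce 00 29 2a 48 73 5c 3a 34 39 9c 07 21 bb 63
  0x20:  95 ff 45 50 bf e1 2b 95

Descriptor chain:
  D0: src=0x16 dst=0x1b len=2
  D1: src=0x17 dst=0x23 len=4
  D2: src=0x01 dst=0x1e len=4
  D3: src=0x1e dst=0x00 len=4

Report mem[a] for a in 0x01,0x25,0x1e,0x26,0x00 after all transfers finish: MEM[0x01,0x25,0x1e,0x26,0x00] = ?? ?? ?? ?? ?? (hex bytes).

MEM[0x01,0x25,0x1e,0x26,0x00] = 4f 34 d8 39 d8

#0 dst[0x1b+2] := {0x73,0x5c}
#1 dst[0x23+4] := {0x5c,0x3a,0x34,0x39}
#2 dst[0x1e+4] := {0xd8,0x4f,0xb2,0xcb}
#3 dst[0x00+4] := {0xd8,0x4f,0xb2,0xcb}
query mem[0x01]=0x4f, mem[0x25]=0x34, mem[0x1e]=0xd8, mem[0x26]=0x39, mem[0x00]=0xd8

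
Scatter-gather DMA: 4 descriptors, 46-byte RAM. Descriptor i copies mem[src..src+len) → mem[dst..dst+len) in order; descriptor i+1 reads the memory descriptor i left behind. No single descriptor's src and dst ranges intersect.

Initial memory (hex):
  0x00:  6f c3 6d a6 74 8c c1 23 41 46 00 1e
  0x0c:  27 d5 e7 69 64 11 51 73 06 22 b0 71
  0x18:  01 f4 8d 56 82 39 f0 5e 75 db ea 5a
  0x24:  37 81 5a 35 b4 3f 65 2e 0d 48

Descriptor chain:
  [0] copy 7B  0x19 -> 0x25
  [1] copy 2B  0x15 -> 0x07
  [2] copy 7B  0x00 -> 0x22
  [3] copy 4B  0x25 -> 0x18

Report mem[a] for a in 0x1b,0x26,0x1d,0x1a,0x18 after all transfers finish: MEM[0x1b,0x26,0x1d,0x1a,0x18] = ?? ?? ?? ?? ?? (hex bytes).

MEM[0x1b,0x26,0x1d,0x1a,0x18] = c1 74 39 8c a6

D0: mem[0x25..0x2b] <- [f4 8d 56 82 39 f0 5e]
D1: mem[0x07..0x08] <- [22 b0]
D2: mem[0x22..0x28] <- [6f c3 6d a6 74 8c c1]
D3: mem[0x18..0x1b] <- [a6 74 8c c1]
query mem[0x1b]=0xc1, mem[0x26]=0x74, mem[0x1d]=0x39, mem[0x1a]=0x8c, mem[0x18]=0xa6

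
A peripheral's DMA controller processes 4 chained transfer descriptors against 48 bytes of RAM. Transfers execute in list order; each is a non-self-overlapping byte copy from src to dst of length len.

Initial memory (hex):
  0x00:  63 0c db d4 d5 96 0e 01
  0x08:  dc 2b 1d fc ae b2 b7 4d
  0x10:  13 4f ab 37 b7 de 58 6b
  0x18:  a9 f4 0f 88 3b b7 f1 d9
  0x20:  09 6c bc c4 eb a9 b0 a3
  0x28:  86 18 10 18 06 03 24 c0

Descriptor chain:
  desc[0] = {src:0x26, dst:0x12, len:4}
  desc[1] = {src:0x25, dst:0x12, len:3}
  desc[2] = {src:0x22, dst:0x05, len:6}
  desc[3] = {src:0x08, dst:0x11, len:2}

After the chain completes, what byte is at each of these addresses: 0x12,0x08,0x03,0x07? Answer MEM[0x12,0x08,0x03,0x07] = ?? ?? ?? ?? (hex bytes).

MEM[0x12,0x08,0x03,0x07] = b0 a9 d4 eb

[0] 0x26->0x12 len=4 : b0 a3 86 18
[1] 0x25->0x12 len=3 : a9 b0 a3
[2] 0x22->0x05 len=6 : bc c4 eb a9 b0 a3
[3] 0x08->0x11 len=2 : a9 b0
query mem[0x12]=0xb0, mem[0x08]=0xa9, mem[0x03]=0xd4, mem[0x07]=0xeb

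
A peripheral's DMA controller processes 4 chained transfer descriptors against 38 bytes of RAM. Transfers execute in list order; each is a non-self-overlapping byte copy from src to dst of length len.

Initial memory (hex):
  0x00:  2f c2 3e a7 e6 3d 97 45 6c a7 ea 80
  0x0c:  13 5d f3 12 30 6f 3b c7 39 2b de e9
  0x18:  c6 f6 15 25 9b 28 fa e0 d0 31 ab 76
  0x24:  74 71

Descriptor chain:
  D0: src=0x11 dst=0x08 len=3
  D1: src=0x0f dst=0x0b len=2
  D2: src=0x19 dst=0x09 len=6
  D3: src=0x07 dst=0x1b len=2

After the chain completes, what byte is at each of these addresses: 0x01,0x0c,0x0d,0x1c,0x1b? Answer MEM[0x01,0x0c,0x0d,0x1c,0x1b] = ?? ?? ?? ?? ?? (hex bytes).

MEM[0x01,0x0c,0x0d,0x1c,0x1b] = c2 9b 28 6f 45

  after D0: wrote 3B at 0x08 = 6f3bc7
  after D1: wrote 2B at 0x0b = 1230
  after D2: wrote 6B at 0x09 = f615259b28fa
  after D3: wrote 2B at 0x1b = 456f
query mem[0x01]=0xc2, mem[0x0c]=0x9b, mem[0x0d]=0x28, mem[0x1c]=0x6f, mem[0x1b]=0x45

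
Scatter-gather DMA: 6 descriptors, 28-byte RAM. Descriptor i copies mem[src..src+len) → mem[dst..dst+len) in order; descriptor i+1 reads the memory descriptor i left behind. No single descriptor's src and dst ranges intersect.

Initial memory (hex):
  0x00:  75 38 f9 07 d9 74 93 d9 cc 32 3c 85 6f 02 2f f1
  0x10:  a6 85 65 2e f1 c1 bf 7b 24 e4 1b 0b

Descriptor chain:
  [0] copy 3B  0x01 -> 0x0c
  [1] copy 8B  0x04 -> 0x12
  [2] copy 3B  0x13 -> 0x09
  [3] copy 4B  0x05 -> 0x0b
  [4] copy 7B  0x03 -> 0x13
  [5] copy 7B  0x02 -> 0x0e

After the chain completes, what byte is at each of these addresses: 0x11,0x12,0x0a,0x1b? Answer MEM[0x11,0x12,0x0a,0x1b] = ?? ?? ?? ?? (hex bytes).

  after D0: wrote 3B at 0x0c = 38f907
  after D1: wrote 8B at 0x12 = d97493d9cc323c85
  after D2: wrote 3B at 0x09 = 7493d9
  after D3: wrote 4B at 0x0b = 7493d9cc
  after D4: wrote 7B at 0x13 = 07d97493d9cc74
  after D5: wrote 7B at 0x0e = f907d97493d9cc
query mem[0x11]=0x74, mem[0x12]=0x93, mem[0x0a]=0x93, mem[0x1b]=0x0b

MEM[0x11,0x12,0x0a,0x1b] = 74 93 93 0b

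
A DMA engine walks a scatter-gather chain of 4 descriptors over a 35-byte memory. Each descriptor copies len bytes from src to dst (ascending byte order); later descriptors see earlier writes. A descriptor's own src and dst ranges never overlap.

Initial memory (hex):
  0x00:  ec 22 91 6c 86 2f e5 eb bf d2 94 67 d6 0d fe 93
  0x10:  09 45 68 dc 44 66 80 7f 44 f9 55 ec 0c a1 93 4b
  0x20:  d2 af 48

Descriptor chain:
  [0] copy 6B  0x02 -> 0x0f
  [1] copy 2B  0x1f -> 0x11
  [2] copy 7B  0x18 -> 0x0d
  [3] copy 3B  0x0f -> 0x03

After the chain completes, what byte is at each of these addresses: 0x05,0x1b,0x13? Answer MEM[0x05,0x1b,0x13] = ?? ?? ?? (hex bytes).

MEM[0x05,0x1b,0x13] = 0c ec 93

[0] 0x02->0x0f len=6 : 91 6c 86 2f e5 eb
[1] 0x1f->0x11 len=2 : 4b d2
[2] 0x18->0x0d len=7 : 44 f9 55 ec 0c a1 93
[3] 0x0f->0x03 len=3 : 55 ec 0c
query mem[0x05]=0x0c, mem[0x1b]=0xec, mem[0x13]=0x93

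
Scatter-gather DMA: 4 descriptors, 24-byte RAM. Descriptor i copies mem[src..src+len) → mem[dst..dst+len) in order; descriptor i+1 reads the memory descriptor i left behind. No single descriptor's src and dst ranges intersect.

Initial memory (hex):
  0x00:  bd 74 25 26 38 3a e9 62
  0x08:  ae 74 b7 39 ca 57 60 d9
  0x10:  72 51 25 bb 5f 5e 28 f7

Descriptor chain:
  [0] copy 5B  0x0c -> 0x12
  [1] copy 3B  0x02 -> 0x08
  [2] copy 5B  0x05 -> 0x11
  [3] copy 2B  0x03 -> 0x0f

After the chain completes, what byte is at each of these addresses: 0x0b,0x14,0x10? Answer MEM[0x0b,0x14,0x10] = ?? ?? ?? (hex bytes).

MEM[0x0b,0x14,0x10] = 39 25 38

D0: mem[0x12..0x16] <- [ca 57 60 d9 72]
D1: mem[0x08..0x0a] <- [25 26 38]
D2: mem[0x11..0x15] <- [3a e9 62 25 26]
D3: mem[0x0f..0x10] <- [26 38]
query mem[0x0b]=0x39, mem[0x14]=0x25, mem[0x10]=0x38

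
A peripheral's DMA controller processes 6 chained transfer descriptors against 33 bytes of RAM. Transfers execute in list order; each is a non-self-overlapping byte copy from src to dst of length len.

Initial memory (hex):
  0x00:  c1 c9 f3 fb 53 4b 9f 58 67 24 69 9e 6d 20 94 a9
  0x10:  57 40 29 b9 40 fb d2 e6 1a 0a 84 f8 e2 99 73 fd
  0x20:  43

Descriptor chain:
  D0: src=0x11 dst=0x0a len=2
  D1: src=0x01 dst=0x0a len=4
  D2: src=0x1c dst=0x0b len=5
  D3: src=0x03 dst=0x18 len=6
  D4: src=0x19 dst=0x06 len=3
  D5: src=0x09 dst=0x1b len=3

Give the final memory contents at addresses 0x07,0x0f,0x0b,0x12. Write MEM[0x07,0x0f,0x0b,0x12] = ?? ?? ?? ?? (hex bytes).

[0] 0x11->0x0a len=2 : 40 29
[1] 0x01->0x0a len=4 : c9 f3 fb 53
[2] 0x1c->0x0b len=5 : e2 99 73 fd 43
[3] 0x03->0x18 len=6 : fb 53 4b 9f 58 67
[4] 0x19->0x06 len=3 : 53 4b 9f
[5] 0x09->0x1b len=3 : 24 c9 e2
query mem[0x07]=0x4b, mem[0x0f]=0x43, mem[0x0b]=0xe2, mem[0x12]=0x29

MEM[0x07,0x0f,0x0b,0x12] = 4b 43 e2 29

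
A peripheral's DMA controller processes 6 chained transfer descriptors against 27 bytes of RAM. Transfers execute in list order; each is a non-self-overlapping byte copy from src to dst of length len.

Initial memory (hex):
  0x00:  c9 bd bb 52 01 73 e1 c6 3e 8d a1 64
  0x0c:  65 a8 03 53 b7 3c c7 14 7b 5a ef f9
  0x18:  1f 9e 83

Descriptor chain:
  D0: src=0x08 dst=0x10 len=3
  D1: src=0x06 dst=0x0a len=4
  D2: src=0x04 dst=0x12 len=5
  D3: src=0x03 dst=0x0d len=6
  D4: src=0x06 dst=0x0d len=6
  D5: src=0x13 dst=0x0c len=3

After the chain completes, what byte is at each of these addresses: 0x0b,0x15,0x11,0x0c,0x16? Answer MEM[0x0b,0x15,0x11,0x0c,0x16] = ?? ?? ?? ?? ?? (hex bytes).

#0 dst[0x10+3] := {0x3e,0x8d,0xa1}
#1 dst[0x0a+4] := {0xe1,0xc6,0x3e,0x8d}
#2 dst[0x12+5] := {0x01,0x73,0xe1,0xc6,0x3e}
#3 dst[0x0d+6] := {0x52,0x01,0x73,0xe1,0xc6,0x3e}
#4 dst[0x0d+6] := {0xe1,0xc6,0x3e,0x8d,0xe1,0xc6}
#5 dst[0x0c+3] := {0x73,0xe1,0xc6}
query mem[0x0b]=0xc6, mem[0x15]=0xc6, mem[0x11]=0xe1, mem[0x0c]=0x73, mem[0x16]=0x3e

MEM[0x0b,0x15,0x11,0x0c,0x16] = c6 c6 e1 73 3e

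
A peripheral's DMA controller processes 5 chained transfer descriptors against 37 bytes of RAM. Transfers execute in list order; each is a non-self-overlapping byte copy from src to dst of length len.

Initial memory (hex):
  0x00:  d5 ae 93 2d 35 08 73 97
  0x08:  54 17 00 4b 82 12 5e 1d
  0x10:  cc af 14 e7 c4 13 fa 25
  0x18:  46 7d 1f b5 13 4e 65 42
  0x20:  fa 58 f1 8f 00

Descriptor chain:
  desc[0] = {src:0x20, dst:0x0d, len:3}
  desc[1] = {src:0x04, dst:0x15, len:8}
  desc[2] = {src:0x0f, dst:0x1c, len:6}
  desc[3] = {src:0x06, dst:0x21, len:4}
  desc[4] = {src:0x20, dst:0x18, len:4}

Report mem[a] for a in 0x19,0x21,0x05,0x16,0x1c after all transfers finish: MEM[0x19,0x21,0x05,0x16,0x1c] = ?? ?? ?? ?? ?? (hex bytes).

D0: mem[0x0d..0x0f] <- [fa 58 f1]
D1: mem[0x15..0x1c] <- [35 08 73 97 54 17 00 4b]
D2: mem[0x1c..0x21] <- [f1 cc af 14 e7 c4]
D3: mem[0x21..0x24] <- [73 97 54 17]
D4: mem[0x18..0x1b] <- [e7 73 97 54]
query mem[0x19]=0x73, mem[0x21]=0x73, mem[0x05]=0x08, mem[0x16]=0x08, mem[0x1c]=0xf1

MEM[0x19,0x21,0x05,0x16,0x1c] = 73 73 08 08 f1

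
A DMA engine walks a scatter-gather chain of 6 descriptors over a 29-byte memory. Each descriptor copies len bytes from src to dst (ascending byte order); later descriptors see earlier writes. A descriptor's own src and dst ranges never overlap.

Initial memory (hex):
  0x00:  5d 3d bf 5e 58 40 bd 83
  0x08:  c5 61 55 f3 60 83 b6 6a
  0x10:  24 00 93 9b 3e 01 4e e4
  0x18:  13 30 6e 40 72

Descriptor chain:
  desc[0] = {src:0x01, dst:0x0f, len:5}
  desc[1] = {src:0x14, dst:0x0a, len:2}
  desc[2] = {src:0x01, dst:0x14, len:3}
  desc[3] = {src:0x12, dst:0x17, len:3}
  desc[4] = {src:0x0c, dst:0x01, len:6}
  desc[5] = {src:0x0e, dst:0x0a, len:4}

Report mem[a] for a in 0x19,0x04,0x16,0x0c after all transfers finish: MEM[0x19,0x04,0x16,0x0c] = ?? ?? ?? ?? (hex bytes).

#0 dst[0x0f+5] := {0x3d,0xbf,0x5e,0x58,0x40}
#1 dst[0x0a+2] := {0x3e,0x01}
#2 dst[0x14+3] := {0x3d,0xbf,0x5e}
#3 dst[0x17+3] := {0x58,0x40,0x3d}
#4 dst[0x01+6] := {0x60,0x83,0xb6,0x3d,0xbf,0x5e}
#5 dst[0x0a+4] := {0xb6,0x3d,0xbf,0x5e}
query mem[0x19]=0x3d, mem[0x04]=0x3d, mem[0x16]=0x5e, mem[0x0c]=0xbf

MEM[0x19,0x04,0x16,0x0c] = 3d 3d 5e bf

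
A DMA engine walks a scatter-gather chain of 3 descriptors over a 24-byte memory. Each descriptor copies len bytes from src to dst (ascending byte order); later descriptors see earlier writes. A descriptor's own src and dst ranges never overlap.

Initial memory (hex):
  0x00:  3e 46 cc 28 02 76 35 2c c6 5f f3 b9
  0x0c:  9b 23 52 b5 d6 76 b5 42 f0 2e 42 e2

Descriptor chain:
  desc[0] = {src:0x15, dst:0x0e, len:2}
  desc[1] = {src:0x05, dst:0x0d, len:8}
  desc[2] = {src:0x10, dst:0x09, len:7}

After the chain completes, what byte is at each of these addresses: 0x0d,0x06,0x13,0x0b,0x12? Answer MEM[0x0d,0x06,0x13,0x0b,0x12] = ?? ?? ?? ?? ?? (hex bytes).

#0 dst[0x0e+2] := {0x2e,0x42}
#1 dst[0x0d+8] := {0x76,0x35,0x2c,0xc6,0x5f,0xf3,0xb9,0x9b}
#2 dst[0x09+7] := {0xc6,0x5f,0xf3,0xb9,0x9b,0x2e,0x42}
query mem[0x0d]=0x9b, mem[0x06]=0x35, mem[0x13]=0xb9, mem[0x0b]=0xf3, mem[0x12]=0xf3

MEM[0x0d,0x06,0x13,0x0b,0x12] = 9b 35 b9 f3 f3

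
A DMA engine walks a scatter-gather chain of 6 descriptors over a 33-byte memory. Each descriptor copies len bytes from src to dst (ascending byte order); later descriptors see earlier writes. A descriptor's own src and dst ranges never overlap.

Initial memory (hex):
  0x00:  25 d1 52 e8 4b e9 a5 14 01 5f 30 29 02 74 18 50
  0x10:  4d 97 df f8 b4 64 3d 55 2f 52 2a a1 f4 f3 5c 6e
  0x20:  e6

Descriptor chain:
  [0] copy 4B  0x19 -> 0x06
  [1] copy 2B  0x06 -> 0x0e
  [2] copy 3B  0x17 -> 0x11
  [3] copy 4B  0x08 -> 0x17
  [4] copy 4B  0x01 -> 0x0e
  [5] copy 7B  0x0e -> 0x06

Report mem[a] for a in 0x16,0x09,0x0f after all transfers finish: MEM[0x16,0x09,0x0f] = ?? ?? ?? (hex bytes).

[0] 0x19->0x06 len=4 : 52 2a a1 f4
[1] 0x06->0x0e len=2 : 52 2a
[2] 0x17->0x11 len=3 : 55 2f 52
[3] 0x08->0x17 len=4 : a1 f4 30 29
[4] 0x01->0x0e len=4 : d1 52 e8 4b
[5] 0x0e->0x06 len=7 : d1 52 e8 4b 2f 52 b4
query mem[0x16]=0x3d, mem[0x09]=0x4b, mem[0x0f]=0x52

MEM[0x16,0x09,0x0f] = 3d 4b 52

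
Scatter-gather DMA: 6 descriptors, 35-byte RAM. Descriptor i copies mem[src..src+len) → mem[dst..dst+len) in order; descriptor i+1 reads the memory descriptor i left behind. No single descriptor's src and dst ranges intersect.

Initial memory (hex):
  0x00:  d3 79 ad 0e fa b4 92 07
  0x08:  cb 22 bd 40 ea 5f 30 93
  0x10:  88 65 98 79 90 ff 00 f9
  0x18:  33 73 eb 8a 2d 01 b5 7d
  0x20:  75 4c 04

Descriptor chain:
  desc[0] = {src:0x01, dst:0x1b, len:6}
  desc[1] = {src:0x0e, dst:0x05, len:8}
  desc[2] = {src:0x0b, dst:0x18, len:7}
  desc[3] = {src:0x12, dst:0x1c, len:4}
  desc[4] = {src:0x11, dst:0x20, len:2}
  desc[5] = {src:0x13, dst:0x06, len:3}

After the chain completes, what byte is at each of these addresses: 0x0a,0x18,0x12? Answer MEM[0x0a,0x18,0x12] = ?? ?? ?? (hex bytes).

  after D0: wrote 6B at 0x1b = 79ad0efab492
  after D1: wrote 8B at 0x05 = 30938865987990ff
  after D2: wrote 7B at 0x18 = 90ff5f30938865
  after D3: wrote 4B at 0x1c = 987990ff
  after D4: wrote 2B at 0x20 = 6598
  after D5: wrote 3B at 0x06 = 7990ff
query mem[0x0a]=0x79, mem[0x18]=0x90, mem[0x12]=0x98

MEM[0x0a,0x18,0x12] = 79 90 98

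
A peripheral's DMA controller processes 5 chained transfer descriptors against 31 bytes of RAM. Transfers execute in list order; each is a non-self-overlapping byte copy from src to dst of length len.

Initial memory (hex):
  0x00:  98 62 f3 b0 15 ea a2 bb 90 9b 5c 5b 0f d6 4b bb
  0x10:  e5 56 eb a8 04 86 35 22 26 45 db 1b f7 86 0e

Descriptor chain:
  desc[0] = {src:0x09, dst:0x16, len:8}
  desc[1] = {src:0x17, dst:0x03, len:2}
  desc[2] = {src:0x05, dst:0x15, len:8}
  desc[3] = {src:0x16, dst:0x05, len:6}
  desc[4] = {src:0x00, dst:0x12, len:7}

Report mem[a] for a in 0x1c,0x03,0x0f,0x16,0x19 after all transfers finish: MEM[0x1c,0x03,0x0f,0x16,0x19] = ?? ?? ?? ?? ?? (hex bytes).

MEM[0x1c,0x03,0x0f,0x16,0x19] = 0f 5c bb 5b 9b

[0] 0x09->0x16 len=8 : 9b 5c 5b 0f d6 4b bb e5
[1] 0x17->0x03 len=2 : 5c 5b
[2] 0x05->0x15 len=8 : ea a2 bb 90 9b 5c 5b 0f
[3] 0x16->0x05 len=6 : a2 bb 90 9b 5c 5b
[4] 0x00->0x12 len=7 : 98 62 f3 5c 5b a2 bb
query mem[0x1c]=0x0f, mem[0x03]=0x5c, mem[0x0f]=0xbb, mem[0x16]=0x5b, mem[0x19]=0x9b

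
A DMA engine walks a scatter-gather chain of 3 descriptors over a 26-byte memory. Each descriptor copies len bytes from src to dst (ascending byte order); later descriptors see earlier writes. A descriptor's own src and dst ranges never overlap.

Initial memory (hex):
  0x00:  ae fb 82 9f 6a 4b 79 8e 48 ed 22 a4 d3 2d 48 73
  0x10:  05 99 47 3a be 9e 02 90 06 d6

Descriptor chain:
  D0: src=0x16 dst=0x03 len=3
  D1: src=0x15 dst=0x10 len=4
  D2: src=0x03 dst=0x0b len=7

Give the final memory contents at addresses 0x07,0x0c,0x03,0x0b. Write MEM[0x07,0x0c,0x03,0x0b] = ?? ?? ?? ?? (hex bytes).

MEM[0x07,0x0c,0x03,0x0b] = 8e 90 02 02

#0 dst[0x03+3] := {0x02,0x90,0x06}
#1 dst[0x10+4] := {0x9e,0x02,0x90,0x06}
#2 dst[0x0b+7] := {0x02,0x90,0x06,0x79,0x8e,0x48,0xed}
query mem[0x07]=0x8e, mem[0x0c]=0x90, mem[0x03]=0x02, mem[0x0b]=0x02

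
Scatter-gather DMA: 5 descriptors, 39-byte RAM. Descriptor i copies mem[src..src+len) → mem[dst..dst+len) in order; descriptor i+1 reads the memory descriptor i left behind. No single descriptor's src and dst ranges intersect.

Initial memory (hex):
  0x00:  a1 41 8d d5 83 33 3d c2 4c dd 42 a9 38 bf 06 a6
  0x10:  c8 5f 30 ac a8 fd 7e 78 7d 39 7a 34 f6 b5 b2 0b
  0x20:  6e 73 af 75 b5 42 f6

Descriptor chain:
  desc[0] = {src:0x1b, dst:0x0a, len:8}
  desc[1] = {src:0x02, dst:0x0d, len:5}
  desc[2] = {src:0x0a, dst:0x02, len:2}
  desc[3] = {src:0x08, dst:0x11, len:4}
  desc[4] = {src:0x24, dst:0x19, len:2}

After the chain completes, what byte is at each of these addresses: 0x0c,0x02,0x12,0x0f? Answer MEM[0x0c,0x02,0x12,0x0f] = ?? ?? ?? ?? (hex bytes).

D0: mem[0x0a..0x11] <- [34 f6 b5 b2 0b 6e 73 af]
D1: mem[0x0d..0x11] <- [8d d5 83 33 3d]
D2: mem[0x02..0x03] <- [34 f6]
D3: mem[0x11..0x14] <- [4c dd 34 f6]
D4: mem[0x19..0x1a] <- [b5 42]
query mem[0x0c]=0xb5, mem[0x02]=0x34, mem[0x12]=0xdd, mem[0x0f]=0x83

MEM[0x0c,0x02,0x12,0x0f] = b5 34 dd 83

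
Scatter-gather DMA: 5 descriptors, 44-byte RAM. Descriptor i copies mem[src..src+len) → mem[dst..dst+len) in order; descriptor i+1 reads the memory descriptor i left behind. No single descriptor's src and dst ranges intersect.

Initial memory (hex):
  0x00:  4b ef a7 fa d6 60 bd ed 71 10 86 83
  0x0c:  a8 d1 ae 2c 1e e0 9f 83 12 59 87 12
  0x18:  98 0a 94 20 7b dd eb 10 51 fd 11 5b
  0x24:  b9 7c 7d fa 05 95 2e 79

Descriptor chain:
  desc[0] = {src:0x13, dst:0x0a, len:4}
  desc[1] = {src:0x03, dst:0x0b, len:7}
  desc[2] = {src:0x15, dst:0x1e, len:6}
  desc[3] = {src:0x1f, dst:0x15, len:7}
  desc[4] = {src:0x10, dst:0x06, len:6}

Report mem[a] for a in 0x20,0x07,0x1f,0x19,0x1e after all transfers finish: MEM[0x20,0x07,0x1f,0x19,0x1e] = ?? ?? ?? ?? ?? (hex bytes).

  after D0: wrote 4B at 0x0a = 83125987
  after D1: wrote 7B at 0x0b = fad660bded7110
  after D2: wrote 6B at 0x1e = 598712980a94
  after D3: wrote 7B at 0x15 = 8712980a94b97c
  after D4: wrote 6B at 0x06 = 71109f831287
query mem[0x20]=0x12, mem[0x07]=0x10, mem[0x1f]=0x87, mem[0x19]=0x94, mem[0x1e]=0x59

MEM[0x20,0x07,0x1f,0x19,0x1e] = 12 10 87 94 59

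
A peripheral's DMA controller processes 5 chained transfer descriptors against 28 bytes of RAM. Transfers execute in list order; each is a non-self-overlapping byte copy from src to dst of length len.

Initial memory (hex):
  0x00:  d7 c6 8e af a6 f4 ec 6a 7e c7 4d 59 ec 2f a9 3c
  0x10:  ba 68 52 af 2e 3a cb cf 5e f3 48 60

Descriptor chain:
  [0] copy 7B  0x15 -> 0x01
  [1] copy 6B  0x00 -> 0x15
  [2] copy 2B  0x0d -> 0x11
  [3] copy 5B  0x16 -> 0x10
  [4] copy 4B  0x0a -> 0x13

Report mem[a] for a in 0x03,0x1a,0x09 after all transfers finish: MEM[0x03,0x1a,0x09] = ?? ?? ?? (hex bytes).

MEM[0x03,0x1a,0x09] = cf f3 c7

D0: mem[0x01..0x07] <- [3a cb cf 5e f3 48 60]
D1: mem[0x15..0x1a] <- [d7 3a cb cf 5e f3]
D2: mem[0x11..0x12] <- [2f a9]
D3: mem[0x10..0x14] <- [3a cb cf 5e f3]
D4: mem[0x13..0x16] <- [4d 59 ec 2f]
query mem[0x03]=0xcf, mem[0x1a]=0xf3, mem[0x09]=0xc7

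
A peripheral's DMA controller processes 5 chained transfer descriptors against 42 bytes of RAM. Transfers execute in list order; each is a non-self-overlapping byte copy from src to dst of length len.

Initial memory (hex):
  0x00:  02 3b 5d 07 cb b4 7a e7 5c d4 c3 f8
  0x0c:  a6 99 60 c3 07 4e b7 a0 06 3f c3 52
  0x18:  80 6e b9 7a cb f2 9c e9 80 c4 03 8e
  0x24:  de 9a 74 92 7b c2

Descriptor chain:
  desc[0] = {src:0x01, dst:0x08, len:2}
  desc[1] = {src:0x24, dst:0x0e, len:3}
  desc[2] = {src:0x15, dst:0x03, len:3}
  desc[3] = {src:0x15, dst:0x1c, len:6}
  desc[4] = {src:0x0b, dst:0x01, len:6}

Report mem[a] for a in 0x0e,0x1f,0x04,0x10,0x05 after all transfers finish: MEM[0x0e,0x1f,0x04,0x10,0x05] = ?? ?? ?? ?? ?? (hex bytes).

  after D0: wrote 2B at 0x08 = 3b5d
  after D1: wrote 3B at 0x0e = de9a74
  after D2: wrote 3B at 0x03 = 3fc352
  after D3: wrote 6B at 0x1c = 3fc352806eb9
  after D4: wrote 6B at 0x01 = f8a699de9a74
query mem[0x0e]=0xde, mem[0x1f]=0x80, mem[0x04]=0xde, mem[0x10]=0x74, mem[0x05]=0x9a

MEM[0x0e,0x1f,0x04,0x10,0x05] = de 80 de 74 9a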